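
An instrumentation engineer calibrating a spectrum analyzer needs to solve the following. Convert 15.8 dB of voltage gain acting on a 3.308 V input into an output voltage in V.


Output voltage from dB gain:
V_out = V_in * 10^(gain_dB / 20)
      = 3.308 * 10^(15.8 / 20)
      = 3.308 * 6.16595
      = 20.397 V

20.397 V


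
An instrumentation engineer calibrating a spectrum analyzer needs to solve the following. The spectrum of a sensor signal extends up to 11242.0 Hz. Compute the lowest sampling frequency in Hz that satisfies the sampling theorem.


The Nyquist rate is twice the maximum frequency component.
fs_min = 2 * fmax
      = 2 * 11242.0
      = 22484.0 Hz

22484.0


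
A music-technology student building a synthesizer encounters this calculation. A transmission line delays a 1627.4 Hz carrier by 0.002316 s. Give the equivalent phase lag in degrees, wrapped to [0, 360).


Phase shift from frequency and time delay:
phi = 360 * f * t_delay
    = 360 * 1627.4 * 0.002316
    = 1356.86 degrees
    mod 360 = 276.86 degrees

276.86 degrees


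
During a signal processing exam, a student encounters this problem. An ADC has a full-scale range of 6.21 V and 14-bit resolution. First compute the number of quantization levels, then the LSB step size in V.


Step 1 — number of quantization levels:
L = 2^N = 2^14 = 16384

Step 2 — LSB step size:
delta = Vfs / L
      = 6.21 / 16384
      = 0.00037903 V

Levels = 16384; step size = 0.00037903 V


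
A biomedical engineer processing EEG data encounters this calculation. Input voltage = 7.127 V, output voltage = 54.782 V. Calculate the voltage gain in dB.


Voltage gain in dB:
G = 20 * log10(Vout / Vin)
  = 20 * log10(54.782 / 7.127)
  = 20 * log10(7.686544)
  = 20 * 0.885731
  = 17.71 dB

17.71 dB


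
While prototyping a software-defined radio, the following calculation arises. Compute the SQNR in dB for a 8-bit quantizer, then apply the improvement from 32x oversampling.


Step 1 — baseline SQNR at Nyquist:
SQNR_base = 6.02*N + 1.76
          = 6.02*8 + 1.76
          = 49.92 dB

Step 2 — oversampling processing gain:
G = 10*log10(OSR) = 10*log10(32) = 15.05 dB

Step 3 — total:
SQNR_total = 49.92 + 15.05 = 64.97 dB

Base SQNR = 49.92 dB; oversampled SQNR = 64.97 dB


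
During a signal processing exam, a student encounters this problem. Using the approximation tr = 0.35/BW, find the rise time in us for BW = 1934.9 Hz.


Rise time from bandwidth relationship:
tr = 0.35 / BW
   = 0.35 / 1934.9
   = 0.0001808879012 s
   = 180.8879 us

180.8879 us


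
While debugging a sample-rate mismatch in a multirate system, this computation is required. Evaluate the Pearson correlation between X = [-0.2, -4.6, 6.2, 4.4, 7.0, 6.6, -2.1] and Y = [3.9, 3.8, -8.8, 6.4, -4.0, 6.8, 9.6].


Pearson correlation coefficient (population):
r = cov(X,Y) / (std(X) * std(Y))
Mean X = 2.4714, Mean Y = 2.5286
Cov(X,Y) = -13.097755
Std(X) = 4.362409, Std(Y) = 6.06741
r = -0.4948

-0.4948


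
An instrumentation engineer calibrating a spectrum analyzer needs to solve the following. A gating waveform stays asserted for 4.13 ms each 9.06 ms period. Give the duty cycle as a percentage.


Duty cycle as a percentage:
DC = (t_on / T) * 100
   = (4.13 / 9.06) * 100
   = 0.45585 * 100
   = 45.58 %

45.58 %


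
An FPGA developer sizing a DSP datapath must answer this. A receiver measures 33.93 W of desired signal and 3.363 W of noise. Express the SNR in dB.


SNR in decibels:
SNR = 10 * log10(Ps / Pn)
    = 10 * log10(33.93 / 3.363)
    = 10 * log10(10.0892)
    = 10 * 1.0039
    = 10.04 dB

10.04 dB


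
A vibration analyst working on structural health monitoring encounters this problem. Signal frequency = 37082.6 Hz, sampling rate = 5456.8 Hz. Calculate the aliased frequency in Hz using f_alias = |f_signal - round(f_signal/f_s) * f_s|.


Compute the nearest integer multiple of fs to the signal:
n = round(37082.6 / 5456.8) = 7
f_alias = |37082.6 - 7 * 5456.8|
        = |37082.6 - 38197.6|
        = 1115.0 Hz

1115.0


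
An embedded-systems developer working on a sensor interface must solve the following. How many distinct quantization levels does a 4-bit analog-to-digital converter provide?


Number of quantization levels = 2^N
= 2^4
= 16

16


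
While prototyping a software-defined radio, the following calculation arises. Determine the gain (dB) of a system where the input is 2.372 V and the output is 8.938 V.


Voltage gain in dB:
G = 20 * log10(Vout / Vin)
  = 20 * log10(8.938 / 2.372)
  = 20 * log10(3.768128)
  = 20 * 0.576126
  = 11.52 dB

11.52 dB


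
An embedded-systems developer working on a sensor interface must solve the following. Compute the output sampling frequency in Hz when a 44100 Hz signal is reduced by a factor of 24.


Decimation reduces the sample rate:
fs_out = fs_in / M
       = 44100 / 24
       = 1837.5 Hz

1837.5 Hz


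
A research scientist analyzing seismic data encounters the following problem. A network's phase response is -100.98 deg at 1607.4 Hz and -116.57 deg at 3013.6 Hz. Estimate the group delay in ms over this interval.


Group delay from phase difference:
tau = -d(phi)/d(omega)
d(phi) = -15.59 deg = -0.272097 rad
d(omega) = 2*pi*(3013.6 - 1607.4) = 8835.4152 rad/s
tau = -(-0.272097) / 8835.4152
    = 0.0308 ms

0.0308 ms


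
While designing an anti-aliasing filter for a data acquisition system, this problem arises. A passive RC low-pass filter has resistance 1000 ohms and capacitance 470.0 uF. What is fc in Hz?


Cutoff frequency of a first-order RC filter:
fc = 1 / (2 * pi * R * C)
C = 470.0 uF = 0.00047 F
fc = 1 / (2 * pi * 1000 * 0.00047)
   = 1 / 2.9530970943744
   = 0.338628 Hz

0.338628 Hz


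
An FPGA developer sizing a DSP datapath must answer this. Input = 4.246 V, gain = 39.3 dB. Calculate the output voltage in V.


Output voltage from dB gain:
V_out = V_in * 10^(gain_dB / 20)
      = 4.246 * 10^(39.3 / 20)
      = 4.246 * 92.257143
      = 391.7238 V

391.7238 V


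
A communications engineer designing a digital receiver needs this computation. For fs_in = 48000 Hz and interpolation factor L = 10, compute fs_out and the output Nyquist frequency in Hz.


Step 1 — output sample rate after interpolation by L:
fs_out = L * fs_in = 10 * 48000 = 480000 Hz

Step 2 — Nyquist frequency of the output stream:
f_Nyq = fs_out / 2 = 480000 / 2 = 240000.0 Hz

fs_out = 480000 Hz; f_Nyquist = 240000.0 Hz


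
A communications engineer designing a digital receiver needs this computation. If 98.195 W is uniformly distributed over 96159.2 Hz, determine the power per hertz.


Power spectral density:
PSD = P / BW
    = 98.195 / 96159.2
    = 0.00102117 W/Hz

0.00102117 W/Hz


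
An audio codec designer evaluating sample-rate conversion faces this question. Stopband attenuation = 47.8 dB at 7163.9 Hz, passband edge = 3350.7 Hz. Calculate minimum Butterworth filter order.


Butterworth filter order formula:
n = log10(10^(A/10) - 1) / (2 * log10(f_stop/f_pass))
10^(47.8/10) - 1 = 60254.9586
f_stop/f_pass = 7163.9 / 3350.7 = 2.138
n = 7.2421 -> ceil = 8

8


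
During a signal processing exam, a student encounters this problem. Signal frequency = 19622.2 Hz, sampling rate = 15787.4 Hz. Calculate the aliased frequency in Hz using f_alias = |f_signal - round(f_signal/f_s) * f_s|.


Compute the nearest integer multiple of fs to the signal:
n = round(19622.2 / 15787.4) = 1
f_alias = |19622.2 - 1 * 15787.4|
        = |19622.2 - 15787.4|
        = 3834.8 Hz

3834.8


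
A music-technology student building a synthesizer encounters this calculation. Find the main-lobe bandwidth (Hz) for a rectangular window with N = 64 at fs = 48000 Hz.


Main lobe width for a rectangular window:
Width = 2 * fs / N
      = 2 * 48000 / 64
      = 96000 / 64
      = 1500.0 Hz

1500.0 Hz


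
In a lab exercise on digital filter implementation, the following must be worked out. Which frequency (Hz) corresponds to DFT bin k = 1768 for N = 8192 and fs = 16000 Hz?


Frequency of DFT bin k:
f_k = k * fs / N
    = 1768 * 16000 / 8192
    = 28288000 / 8192
    = 3453.125 Hz

3453.125 Hz


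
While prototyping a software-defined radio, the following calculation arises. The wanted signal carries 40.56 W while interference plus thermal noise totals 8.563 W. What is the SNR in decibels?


SNR in decibels:
SNR = 10 * log10(Ps / Pn)
    = 10 * log10(40.56 / 8.563)
    = 10 * log10(4.7367)
    = 10 * 0.6755
    = 6.75 dB

6.75 dB


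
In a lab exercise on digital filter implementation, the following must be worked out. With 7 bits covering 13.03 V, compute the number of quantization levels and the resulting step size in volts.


Step 1 — number of quantization levels:
L = 2^N = 2^7 = 128

Step 2 — LSB step size:
delta = Vfs / L
      = 13.03 / 128
      = 0.10179687 V

Levels = 128; step size = 0.10179687 V


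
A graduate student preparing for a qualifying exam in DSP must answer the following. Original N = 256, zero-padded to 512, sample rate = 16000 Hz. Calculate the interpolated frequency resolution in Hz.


Frequency resolution after zero-padding:
N_padded = 256 * 2 = 512
df = fs / N_padded
   = 16000 / 512
   = 31.25 Hz

31.25 Hz


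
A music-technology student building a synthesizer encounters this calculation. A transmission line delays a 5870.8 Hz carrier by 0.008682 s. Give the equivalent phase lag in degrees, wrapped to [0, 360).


Phase shift from frequency and time delay:
phi = 360 * f * t_delay
    = 360 * 5870.8 * 0.008682
    = 18349.3 degrees
    mod 360 = 349.3 degrees

349.3 degrees


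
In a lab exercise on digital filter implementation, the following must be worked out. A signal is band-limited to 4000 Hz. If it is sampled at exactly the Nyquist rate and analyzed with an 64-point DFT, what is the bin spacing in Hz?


Step 1 — Nyquist sampling rate:
fs = 2 * fmax = 2 * 4000 = 8000 Hz

Step 2 — DFT bin spacing:
df = fs / N = 8000 / 64 = 125.0 Hz

125.0 Hz


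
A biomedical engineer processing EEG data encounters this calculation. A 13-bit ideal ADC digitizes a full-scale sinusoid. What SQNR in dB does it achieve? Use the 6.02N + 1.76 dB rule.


Theoretical SNR for a full-scale sinusoid:
SNR = 6.02 * N + 1.76
    = 6.02 * 13 + 1.76
    = 78.26 + 1.76
    = 80.02 dB

80.02 dB


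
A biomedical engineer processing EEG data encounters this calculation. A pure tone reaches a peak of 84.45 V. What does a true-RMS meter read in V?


RMS voltage for a sinusoidal waveform:
V_rms = V_peak / sqrt(2)
      = 84.45 / 1.414214
      = 59.715 V

59.715 V


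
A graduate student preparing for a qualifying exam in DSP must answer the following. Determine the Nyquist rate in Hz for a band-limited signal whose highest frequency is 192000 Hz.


The Nyquist rate is twice the maximum frequency component.
fs_min = 2 * fmax
      = 2 * 192000
      = 384000 Hz

384000


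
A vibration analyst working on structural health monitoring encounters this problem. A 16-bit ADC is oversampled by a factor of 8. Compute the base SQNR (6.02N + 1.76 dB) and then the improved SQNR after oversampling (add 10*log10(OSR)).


Step 1 — baseline SQNR at Nyquist:
SQNR_base = 6.02*N + 1.76
          = 6.02*16 + 1.76
          = 98.08 dB

Step 2 — oversampling processing gain:
G = 10*log10(OSR) = 10*log10(8) = 9.03 dB

Step 3 — total:
SQNR_total = 98.08 + 9.03 = 107.11 dB

Base SQNR = 98.08 dB; oversampled SQNR = 107.11 dB


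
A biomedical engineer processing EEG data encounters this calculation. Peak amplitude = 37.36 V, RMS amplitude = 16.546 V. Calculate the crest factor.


Crest factor is the ratio of peak to RMS:
CF = V_peak / V_rms
   = 37.36 / 16.546
   = 2.2579

2.2579


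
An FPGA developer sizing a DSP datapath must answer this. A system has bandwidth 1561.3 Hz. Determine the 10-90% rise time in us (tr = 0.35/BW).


Rise time from bandwidth relationship:
tr = 0.35 / BW
   = 0.35 / 1561.3
   = 0.0002241721642 s
   = 224.1722 us

224.1722 us


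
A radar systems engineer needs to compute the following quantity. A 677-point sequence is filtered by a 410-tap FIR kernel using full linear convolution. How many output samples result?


Linear convolution output length:
L = N + M - 1
  = 677 + 410 - 1
  = 1086 samples

1086


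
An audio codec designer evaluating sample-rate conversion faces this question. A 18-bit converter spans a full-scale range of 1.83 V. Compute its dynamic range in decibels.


Dynamic range from full-scale to LSB:
V_min = V_max / 2^bits = 1.83 / 2^18
DR = 20 * log10(V_max / V_min)
   = 20 * log10(2^18)
   = 20 * 18 * log10(2)
   = 108.37 dB

108.37 dB


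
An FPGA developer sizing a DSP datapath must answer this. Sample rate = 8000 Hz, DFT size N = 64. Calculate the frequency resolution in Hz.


DFT frequency resolution:
df = fs / N
   = 8000 / 64
   = 125.0 Hz

125.0 Hz


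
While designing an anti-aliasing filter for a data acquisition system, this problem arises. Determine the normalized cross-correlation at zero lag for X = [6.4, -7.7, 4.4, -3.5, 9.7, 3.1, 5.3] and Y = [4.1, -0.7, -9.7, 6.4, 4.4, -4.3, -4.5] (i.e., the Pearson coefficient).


Pearson correlation coefficient (population):
r = cov(X,Y) / (std(X) * std(Y))
Mean X = 2.5286, Mean Y = -0.6143
Cov(X,Y) = -2.439592
Std(X) = 5.592013, Std(Y) = 5.448572
r = -0.0801

-0.0801


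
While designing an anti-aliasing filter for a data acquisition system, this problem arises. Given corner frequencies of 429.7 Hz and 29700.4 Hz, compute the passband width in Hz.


Bandwidth is the difference of -3dB frequencies:
BW = f_high - f_low
   = 29700.4 - 429.7
   = 29270.7 Hz

29270.7 Hz


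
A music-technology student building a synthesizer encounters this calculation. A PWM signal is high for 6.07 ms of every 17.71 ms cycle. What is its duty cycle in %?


Duty cycle as a percentage:
DC = (t_on / T) * 100
   = (6.07 / 17.71) * 100
   = 0.342744 * 100
   = 34.27 %

34.27 %


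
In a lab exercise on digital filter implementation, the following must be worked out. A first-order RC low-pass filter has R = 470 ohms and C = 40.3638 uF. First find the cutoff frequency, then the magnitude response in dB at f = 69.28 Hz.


Step 1 — cutoff frequency:
fc = 1 / (2*pi*R*C)
C = 40.3638 uF = 4.03638e-05 F
fc = 1 / (2*pi*470*4.03638e-05)
   = 8.38939 Hz

Step 2 — magnitude at f = 69.28 Hz:
|H(f)| = 1 / sqrt(1 + (f/fc)^2)
f/fc = 69.28 / 8.38939 = 8.25805
|H| = 1 / sqrt(1 + 68.19539) = 0.1202158
|H|_dB = 20*log10(0.1202158) = -18.4 dB

fc = 8.38939 Hz; |H(69.28 Hz)| = -18.4 dB


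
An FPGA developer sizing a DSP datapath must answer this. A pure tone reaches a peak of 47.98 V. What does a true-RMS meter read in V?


RMS voltage for a sinusoidal waveform:
V_rms = V_peak / sqrt(2)
      = 47.98 / 1.414214
      = 33.927 V

33.927 V


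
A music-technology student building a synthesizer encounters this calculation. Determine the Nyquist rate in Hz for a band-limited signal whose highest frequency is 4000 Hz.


The Nyquist rate is twice the maximum frequency component.
fs_min = 2 * fmax
      = 2 * 4000
      = 8000 Hz

8000


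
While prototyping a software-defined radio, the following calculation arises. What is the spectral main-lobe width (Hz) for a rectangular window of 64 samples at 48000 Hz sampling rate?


Main lobe width for a rectangular window:
Width = 2 * fs / N
      = 2 * 48000 / 64
      = 96000 / 64
      = 1500.0 Hz

1500.0 Hz


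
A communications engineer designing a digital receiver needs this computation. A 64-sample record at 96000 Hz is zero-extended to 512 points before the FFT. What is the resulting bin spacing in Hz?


Frequency resolution after zero-padding:
N_padded = 64 * 8 = 512
df = fs / N_padded
   = 96000 / 512
   = 187.5 Hz

187.5 Hz


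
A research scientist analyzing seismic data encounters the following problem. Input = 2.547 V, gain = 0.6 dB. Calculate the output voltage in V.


Output voltage from dB gain:
V_out = V_in * 10^(gain_dB / 20)
      = 2.547 * 10^(0.6 / 20)
      = 2.547 * 1.071519
      = 2.7292 V

2.7292 V


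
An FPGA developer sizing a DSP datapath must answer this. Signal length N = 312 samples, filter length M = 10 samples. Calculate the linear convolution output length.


Linear convolution output length:
L = N + M - 1
  = 312 + 10 - 1
  = 321 samples

321


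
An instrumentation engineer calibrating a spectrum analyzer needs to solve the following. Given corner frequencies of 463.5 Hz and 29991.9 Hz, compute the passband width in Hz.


Bandwidth is the difference of -3dB frequencies:
BW = f_high - f_low
   = 29991.9 - 463.5
   = 29528.4 Hz

29528.4 Hz


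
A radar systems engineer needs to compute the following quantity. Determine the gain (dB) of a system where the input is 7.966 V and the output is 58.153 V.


Voltage gain in dB:
G = 20 * log10(Vout / Vin)
  = 20 * log10(58.153 / 7.966)
  = 20 * log10(7.300151)
  = 20 * 0.863332
  = 17.27 dB

17.27 dB


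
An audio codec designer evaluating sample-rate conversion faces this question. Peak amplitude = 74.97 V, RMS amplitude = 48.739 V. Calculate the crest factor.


Crest factor is the ratio of peak to RMS:
CF = V_peak / V_rms
   = 74.97 / 48.739
   = 1.5382

1.5382


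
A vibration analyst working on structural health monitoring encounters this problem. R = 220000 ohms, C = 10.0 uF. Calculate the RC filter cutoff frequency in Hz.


Cutoff frequency of a first-order RC filter:
fc = 1 / (2 * pi * R * C)
C = 10.0 uF = 1e-05 F
fc = 1 / (2 * pi * 220000 * 1e-05)
   = 1 / 13.823007675795
   = 0.072343 Hz

0.072343 Hz


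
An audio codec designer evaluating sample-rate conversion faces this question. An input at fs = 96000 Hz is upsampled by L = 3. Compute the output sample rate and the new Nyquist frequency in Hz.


Step 1 — output sample rate after interpolation by L:
fs_out = L * fs_in = 3 * 96000 = 288000 Hz

Step 2 — Nyquist frequency of the output stream:
f_Nyq = fs_out / 2 = 288000 / 2 = 144000.0 Hz

fs_out = 288000 Hz; f_Nyquist = 144000.0 Hz


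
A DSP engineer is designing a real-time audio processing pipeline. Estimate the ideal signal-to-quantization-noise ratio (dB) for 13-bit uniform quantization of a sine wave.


Theoretical SNR for a full-scale sinusoid:
SNR = 6.02 * N + 1.76
    = 6.02 * 13 + 1.76
    = 78.26 + 1.76
    = 80.02 dB

80.02 dB


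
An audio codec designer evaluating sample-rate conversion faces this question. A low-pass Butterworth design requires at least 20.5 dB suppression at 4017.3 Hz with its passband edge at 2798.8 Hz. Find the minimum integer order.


Butterworth filter order formula:
n = log10(10^(A/10) - 1) / (2 * log10(f_stop/f_pass))
10^(20.5/10) - 1 = 111.2018
f_stop/f_pass = 4017.3 / 2798.8 = 1.4354
n = 6.5178 -> ceil = 7

7


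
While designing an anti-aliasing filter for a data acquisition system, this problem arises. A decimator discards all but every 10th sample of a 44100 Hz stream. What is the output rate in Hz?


Decimation reduces the sample rate:
fs_out = fs_in / M
       = 44100 / 10
       = 4410.0 Hz

4410.0 Hz


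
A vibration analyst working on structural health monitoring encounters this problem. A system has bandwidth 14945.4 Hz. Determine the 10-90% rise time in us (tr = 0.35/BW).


Rise time from bandwidth relationship:
tr = 0.35 / BW
   = 0.35 / 14945.4
   = 2.341857695e-05 s
   = 23.4186 us

23.4186 us


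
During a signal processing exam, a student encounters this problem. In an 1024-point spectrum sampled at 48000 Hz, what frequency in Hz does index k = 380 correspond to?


Frequency of DFT bin k:
f_k = k * fs / N
    = 380 * 48000 / 1024
    = 18240000 / 1024
    = 17812.5 Hz

17812.5 Hz


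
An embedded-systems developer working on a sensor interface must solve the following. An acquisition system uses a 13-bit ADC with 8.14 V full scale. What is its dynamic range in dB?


Dynamic range from full-scale to LSB:
V_min = V_max / 2^bits = 8.14 / 2^13
DR = 20 * log10(V_max / V_min)
   = 20 * log10(2^13)
   = 20 * 13 * log10(2)
   = 78.27 dB

78.27 dB


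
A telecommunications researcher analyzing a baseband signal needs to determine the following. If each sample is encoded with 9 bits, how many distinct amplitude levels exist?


Number of quantization levels = 2^N
= 2^9
= 512

512


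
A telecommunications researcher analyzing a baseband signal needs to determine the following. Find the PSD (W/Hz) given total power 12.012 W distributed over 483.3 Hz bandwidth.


Power spectral density:
PSD = P / BW
    = 12.012 / 483.3
    = 0.02485413 W/Hz

0.02485413 W/Hz


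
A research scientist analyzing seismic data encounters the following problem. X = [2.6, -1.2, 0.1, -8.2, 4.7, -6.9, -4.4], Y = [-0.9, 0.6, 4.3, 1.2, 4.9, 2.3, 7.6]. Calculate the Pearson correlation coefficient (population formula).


Pearson correlation coefficient (population):
r = cov(X,Y) / (std(X) * std(Y))
Mean X = -1.9, Mean Y = 2.8571
Cov(X,Y) = -0.107143
Std(X) = 4.459981, Std(Y) = 2.69966
r = -0.0089

-0.0089


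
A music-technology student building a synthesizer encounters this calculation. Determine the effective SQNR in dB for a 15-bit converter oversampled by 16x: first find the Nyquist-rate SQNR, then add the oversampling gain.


Step 1 — baseline SQNR at Nyquist:
SQNR_base = 6.02*N + 1.76
          = 6.02*15 + 1.76
          = 92.06 dB

Step 2 — oversampling processing gain:
G = 10*log10(OSR) = 10*log10(16) = 12.04 dB

Step 3 — total:
SQNR_total = 92.06 + 12.04 = 104.1 dB

Base SQNR = 92.06 dB; oversampled SQNR = 104.1 dB


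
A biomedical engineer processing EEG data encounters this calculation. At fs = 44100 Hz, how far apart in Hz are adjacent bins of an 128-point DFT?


DFT frequency resolution:
df = fs / N
   = 44100 / 128
   = 344.5312 Hz

344.5312 Hz


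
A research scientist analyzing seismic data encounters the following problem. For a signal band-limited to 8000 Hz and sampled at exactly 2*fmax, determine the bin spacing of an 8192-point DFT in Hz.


Step 1 — Nyquist sampling rate:
fs = 2 * fmax = 2 * 8000 = 16000 Hz

Step 2 — DFT bin spacing:
df = fs / N = 16000 / 8192 = 1.9531 Hz

1.9531 Hz


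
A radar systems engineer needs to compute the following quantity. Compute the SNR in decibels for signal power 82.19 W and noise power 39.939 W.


SNR in decibels:
SNR = 10 * log10(Ps / Pn)
    = 10 * log10(82.19 / 39.939)
    = 10 * log10(2.0579)
    = 10 * 0.3134
    = 3.13 dB

3.13 dB


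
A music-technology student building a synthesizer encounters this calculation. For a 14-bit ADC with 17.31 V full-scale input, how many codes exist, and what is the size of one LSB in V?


Step 1 — number of quantization levels:
L = 2^N = 2^14 = 16384

Step 2 — LSB step size:
delta = Vfs / L
      = 17.31 / 16384
      = 0.00105652 V

Levels = 16384; step size = 0.00105652 V


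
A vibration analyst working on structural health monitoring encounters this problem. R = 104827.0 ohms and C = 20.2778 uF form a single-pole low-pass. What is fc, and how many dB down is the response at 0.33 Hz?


Step 1 — cutoff frequency:
fc = 1 / (2*pi*R*C)
C = 20.2778 uF = 2.02778e-05 F
fc = 1 / (2*pi*104827.0*2.02778e-05)
   = 0.0748732 Hz

Step 2 — magnitude at f = 0.33 Hz:
|H(f)| = 1 / sqrt(1 + (f/fc)^2)
f/fc = 0.33 / 0.0748732 = 4.407452
|H| = 1 / sqrt(1 + 19.425633) = 0.2212648
|H|_dB = 20*log10(0.2212648) = -13.1 dB

fc = 0.0748732 Hz; |H(0.33 Hz)| = -13.1 dB


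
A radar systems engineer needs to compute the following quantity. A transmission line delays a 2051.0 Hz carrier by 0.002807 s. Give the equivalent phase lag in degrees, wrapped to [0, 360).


Phase shift from frequency and time delay:
phi = 360 * f * t_delay
    = 360 * 2051.0 * 0.002807
    = 2072.58 degrees
    mod 360 = 272.58 degrees

272.58 degrees


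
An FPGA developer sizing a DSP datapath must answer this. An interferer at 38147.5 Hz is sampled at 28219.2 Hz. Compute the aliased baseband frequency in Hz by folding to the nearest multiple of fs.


Compute the nearest integer multiple of fs to the signal:
n = round(38147.5 / 28219.2) = 1
f_alias = |38147.5 - 1 * 28219.2|
        = |38147.5 - 28219.2|
        = 9928.3 Hz

9928.3


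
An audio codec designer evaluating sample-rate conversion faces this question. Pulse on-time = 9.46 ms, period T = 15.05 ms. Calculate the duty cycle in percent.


Duty cycle as a percentage:
DC = (t_on / T) * 100
   = (9.46 / 15.05) * 100
   = 0.628571 * 100
   = 62.86 %

62.86 %


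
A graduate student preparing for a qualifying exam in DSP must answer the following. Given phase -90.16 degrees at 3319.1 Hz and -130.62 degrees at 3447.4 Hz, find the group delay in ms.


Group delay from phase difference:
tau = -d(phi)/d(omega)
d(phi) = -40.46 deg = -0.70616 rad
d(omega) = 2*pi*(3447.4 - 3319.1) = 806.1327 rad/s
tau = -(-0.70616) / 806.1327
    = 0.876 ms

0.876 ms


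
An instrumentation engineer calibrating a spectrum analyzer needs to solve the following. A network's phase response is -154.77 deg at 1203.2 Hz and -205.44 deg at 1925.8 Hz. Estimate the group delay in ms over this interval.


Group delay from phase difference:
tau = -d(phi)/d(omega)
d(phi) = -50.67 deg = -0.884358 rad
d(omega) = 2*pi*(1925.8 - 1203.2) = 4540.2297 rad/s
tau = -(-0.884358) / 4540.2297
    = 0.1948 ms

0.1948 ms


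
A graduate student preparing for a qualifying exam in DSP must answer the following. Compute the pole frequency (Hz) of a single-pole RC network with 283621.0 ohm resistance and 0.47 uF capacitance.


Cutoff frequency of a first-order RC filter:
fc = 1 / (2 * pi * R * C)
C = 0.47 uF = 4.7e-07 F
fc = 1 / (2 * pi * 283621.0 * 4.7e-07)
   = 1 / 0.83756035100356
   = 1.193944 Hz

1.193944 Hz


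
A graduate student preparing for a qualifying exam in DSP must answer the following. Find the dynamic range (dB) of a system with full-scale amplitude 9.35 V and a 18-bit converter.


Dynamic range from full-scale to LSB:
V_min = V_max / 2^bits = 9.35 / 2^18
DR = 20 * log10(V_max / V_min)
   = 20 * log10(2^18)
   = 20 * 18 * log10(2)
   = 108.37 dB

108.37 dB


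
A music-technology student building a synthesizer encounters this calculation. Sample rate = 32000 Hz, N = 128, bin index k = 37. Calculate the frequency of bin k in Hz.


Frequency of DFT bin k:
f_k = k * fs / N
    = 37 * 32000 / 128
    = 1184000 / 128
    = 9250.0 Hz

9250.0 Hz


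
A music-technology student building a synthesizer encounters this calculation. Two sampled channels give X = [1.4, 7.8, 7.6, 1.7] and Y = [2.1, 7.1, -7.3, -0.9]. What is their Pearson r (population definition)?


Pearson correlation coefficient (population):
r = cov(X,Y) / (std(X) * std(Y))
Mean X = 4.625, Mean Y = 0.25
Cov(X,Y) = -0.82875
Std(X) = 3.077641, Std(Y) = 5.212245
r = -0.0517

-0.0517


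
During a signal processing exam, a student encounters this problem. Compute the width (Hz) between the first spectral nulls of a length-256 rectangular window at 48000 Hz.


Main lobe width for a rectangular window:
Width = 2 * fs / N
      = 2 * 48000 / 256
      = 96000 / 256
      = 375.0 Hz

375.0 Hz


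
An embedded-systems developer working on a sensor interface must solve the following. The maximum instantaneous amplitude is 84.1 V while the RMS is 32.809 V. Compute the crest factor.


Crest factor is the ratio of peak to RMS:
CF = V_peak / V_rms
   = 84.1 / 32.809
   = 2.5633

2.5633


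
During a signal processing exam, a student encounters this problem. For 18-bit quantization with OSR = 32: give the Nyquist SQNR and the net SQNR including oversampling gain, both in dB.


Step 1 — baseline SQNR at Nyquist:
SQNR_base = 6.02*N + 1.76
          = 6.02*18 + 1.76
          = 110.12 dB

Step 2 — oversampling processing gain:
G = 10*log10(OSR) = 10*log10(32) = 15.05 dB

Step 3 — total:
SQNR_total = 110.12 + 15.05 = 125.17 dB

Base SQNR = 110.12 dB; oversampled SQNR = 125.17 dB


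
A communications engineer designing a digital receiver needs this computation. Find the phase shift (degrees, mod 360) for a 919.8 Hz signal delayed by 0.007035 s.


Phase shift from frequency and time delay:
phi = 360 * f * t_delay
    = 360 * 919.8 * 0.007035
    = 2329.49 degrees
    mod 360 = 169.49 degrees

169.49 degrees


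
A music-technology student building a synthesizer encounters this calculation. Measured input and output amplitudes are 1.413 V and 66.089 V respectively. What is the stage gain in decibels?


Voltage gain in dB:
G = 20 * log10(Vout / Vin)
  = 20 * log10(66.089 / 1.413)
  = 20 * log10(46.772116)
  = 20 * 1.669987
  = 33.4 dB

33.4 dB


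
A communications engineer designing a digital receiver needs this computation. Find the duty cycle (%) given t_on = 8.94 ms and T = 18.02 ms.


Duty cycle as a percentage:
DC = (t_on / T) * 100
   = (8.94 / 18.02) * 100
   = 0.496115 * 100
   = 49.61 %

49.61 %


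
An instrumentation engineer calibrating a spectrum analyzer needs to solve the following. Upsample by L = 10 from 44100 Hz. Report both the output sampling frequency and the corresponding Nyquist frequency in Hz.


Step 1 — output sample rate after interpolation by L:
fs_out = L * fs_in = 10 * 44100 = 441000 Hz

Step 2 — Nyquist frequency of the output stream:
f_Nyq = fs_out / 2 = 441000 / 2 = 220500.0 Hz

fs_out = 441000 Hz; f_Nyquist = 220500.0 Hz


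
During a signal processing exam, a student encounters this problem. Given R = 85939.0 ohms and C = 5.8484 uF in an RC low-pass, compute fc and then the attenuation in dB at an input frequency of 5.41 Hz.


Step 1 — cutoff frequency:
fc = 1 / (2*pi*R*C)
C = 5.8484 uF = 5.8484e-06 F
fc = 1 / (2*pi*85939.0*5.8484e-06)
   = 0.31666 Hz

Step 2 — magnitude at f = 5.41 Hz:
|H(f)| = 1 / sqrt(1 + (f/fc)^2)
f/fc = 5.41 / 0.31666 = 17.08457
|H| = 1 / sqrt(1 + 291.882532) = 0.0584323
|H|_dB = 20*log10(0.0584323) = -24.67 dB

fc = 0.31666 Hz; |H(5.41 Hz)| = -24.67 dB


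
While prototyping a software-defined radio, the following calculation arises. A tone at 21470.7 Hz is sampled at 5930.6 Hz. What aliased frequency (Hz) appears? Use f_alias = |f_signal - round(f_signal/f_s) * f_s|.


Compute the nearest integer multiple of fs to the signal:
n = round(21470.7 / 5930.6) = 4
f_alias = |21470.7 - 4 * 5930.6|
        = |21470.7 - 23722.4|
        = 2251.7 Hz

2251.7


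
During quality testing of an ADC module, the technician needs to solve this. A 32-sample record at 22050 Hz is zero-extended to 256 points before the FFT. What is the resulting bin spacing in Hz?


Frequency resolution after zero-padding:
N_padded = 32 * 8 = 256
df = fs / N_padded
   = 22050 / 256
   = 86.1328 Hz

86.1328 Hz


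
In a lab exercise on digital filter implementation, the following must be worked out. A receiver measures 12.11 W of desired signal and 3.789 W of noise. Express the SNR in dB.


SNR in decibels:
SNR = 10 * log10(Ps / Pn)
    = 10 * log10(12.11 / 3.789)
    = 10 * log10(3.1961)
    = 10 * 0.5046
    = 5.05 dB

5.05 dB


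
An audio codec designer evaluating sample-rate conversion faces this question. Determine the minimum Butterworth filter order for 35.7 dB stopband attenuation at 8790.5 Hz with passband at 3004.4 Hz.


Butterworth filter order formula:
n = log10(10^(A/10) - 1) / (2 * log10(f_stop/f_pass))
10^(35.7/10) - 1 = 3714.3523
f_stop/f_pass = 8790.5 / 3004.4 = 2.9259
n = 3.8282 -> ceil = 4

4


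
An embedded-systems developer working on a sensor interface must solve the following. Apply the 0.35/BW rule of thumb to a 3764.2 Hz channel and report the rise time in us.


Rise time from bandwidth relationship:
tr = 0.35 / BW
   = 0.35 / 3764.2
   = 9.298124435e-05 s
   = 92.9812 us

92.9812 us


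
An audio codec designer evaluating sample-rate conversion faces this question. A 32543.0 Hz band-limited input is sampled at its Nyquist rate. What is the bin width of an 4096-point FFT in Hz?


Step 1 — Nyquist sampling rate:
fs = 2 * fmax = 2 * 32543.0 = 65086.0 Hz

Step 2 — DFT bin spacing:
df = fs / N = 65086.0 / 4096 = 15.8901 Hz

15.8901 Hz


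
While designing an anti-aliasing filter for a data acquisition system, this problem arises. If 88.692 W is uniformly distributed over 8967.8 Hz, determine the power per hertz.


Power spectral density:
PSD = P / BW
    = 88.692 / 8967.8
    = 0.00989005 W/Hz

0.00989005 W/Hz


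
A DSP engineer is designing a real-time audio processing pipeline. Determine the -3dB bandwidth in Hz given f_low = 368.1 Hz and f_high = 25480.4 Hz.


Bandwidth is the difference of -3dB frequencies:
BW = f_high - f_low
   = 25480.4 - 368.1
   = 25112.3 Hz

25112.3 Hz


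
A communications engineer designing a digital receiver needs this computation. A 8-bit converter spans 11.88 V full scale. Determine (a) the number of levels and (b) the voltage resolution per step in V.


Step 1 — number of quantization levels:
L = 2^N = 2^8 = 256

Step 2 — LSB step size:
delta = Vfs / L
      = 11.88 / 256
      = 0.04640625 V

Levels = 256; step size = 0.04640625 V


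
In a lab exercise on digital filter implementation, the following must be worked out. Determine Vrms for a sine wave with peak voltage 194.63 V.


RMS voltage for a sinusoidal waveform:
V_rms = V_peak / sqrt(2)
      = 194.63 / 1.414214
      = 137.624 V

137.624 V


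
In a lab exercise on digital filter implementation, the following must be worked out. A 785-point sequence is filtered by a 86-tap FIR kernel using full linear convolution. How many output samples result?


Linear convolution output length:
L = N + M - 1
  = 785 + 86 - 1
  = 870 samples

870


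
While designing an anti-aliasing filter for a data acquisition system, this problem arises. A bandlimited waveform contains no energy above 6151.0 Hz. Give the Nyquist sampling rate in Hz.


The Nyquist rate is twice the maximum frequency component.
fs_min = 2 * fmax
      = 2 * 6151.0
      = 12302.0 Hz

12302.0


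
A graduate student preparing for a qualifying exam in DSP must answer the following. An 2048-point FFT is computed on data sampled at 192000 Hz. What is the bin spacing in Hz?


DFT frequency resolution:
df = fs / N
   = 192000 / 2048
   = 93.75 Hz

93.75 Hz


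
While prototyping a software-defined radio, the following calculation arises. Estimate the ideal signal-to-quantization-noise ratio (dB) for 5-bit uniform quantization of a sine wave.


Theoretical SNR for a full-scale sinusoid:
SNR = 6.02 * N + 1.76
    = 6.02 * 5 + 1.76
    = 30.1 + 1.76
    = 31.86 dB

31.86 dB


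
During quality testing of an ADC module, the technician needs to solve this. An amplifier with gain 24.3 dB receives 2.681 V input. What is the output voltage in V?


Output voltage from dB gain:
V_out = V_in * 10^(gain_dB / 20)
      = 2.681 * 10^(24.3 / 20)
      = 2.681 * 16.405898
      = 43.9842 V

43.9842 V


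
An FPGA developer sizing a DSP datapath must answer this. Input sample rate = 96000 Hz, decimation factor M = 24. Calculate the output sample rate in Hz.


Decimation reduces the sample rate:
fs_out = fs_in / M
       = 96000 / 24
       = 4000.0 Hz

4000.0 Hz


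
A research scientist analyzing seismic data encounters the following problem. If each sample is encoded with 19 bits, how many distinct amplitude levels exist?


Number of quantization levels = 2^N
= 2^19
= 524288

524288


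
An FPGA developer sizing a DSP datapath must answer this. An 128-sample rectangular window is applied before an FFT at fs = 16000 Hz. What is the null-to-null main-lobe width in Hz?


Main lobe width for a rectangular window:
Width = 2 * fs / N
      = 2 * 16000 / 128
      = 32000 / 128
      = 250.0 Hz

250.0 Hz


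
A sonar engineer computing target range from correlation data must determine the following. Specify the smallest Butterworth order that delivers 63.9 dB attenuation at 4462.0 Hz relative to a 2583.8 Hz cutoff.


Butterworth filter order formula:
n = log10(10^(A/10) - 1) / (2 * log10(f_stop/f_pass))
10^(63.9/10) - 1 = 2454707.9157
f_stop/f_pass = 4462.0 / 2583.8 = 1.7269
n = 13.4656 -> ceil = 14

14


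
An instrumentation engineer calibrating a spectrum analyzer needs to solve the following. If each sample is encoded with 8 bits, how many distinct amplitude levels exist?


Number of quantization levels = 2^N
= 2^8
= 256

256


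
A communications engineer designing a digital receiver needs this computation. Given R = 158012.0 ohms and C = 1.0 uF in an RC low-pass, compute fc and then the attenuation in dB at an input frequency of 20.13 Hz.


Step 1 — cutoff frequency:
fc = 1 / (2*pi*R*C)
C = 1.0 uF = 1e-06 F
fc = 1 / (2*pi*158012.0*1e-06)
   = 1.00723 Hz

Step 2 — magnitude at f = 20.13 Hz:
|H(f)| = 1 / sqrt(1 + (f/fc)^2)
f/fc = 20.13 / 1.00723 = 19.985505
|H| = 1 / sqrt(1 + 399.42041) = 0.0499737
|H|_dB = 20*log10(0.0499737) = -26.03 dB

fc = 1.00723 Hz; |H(20.13 Hz)| = -26.03 dB


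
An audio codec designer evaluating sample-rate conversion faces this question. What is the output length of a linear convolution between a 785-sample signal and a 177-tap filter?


Linear convolution output length:
L = N + M - 1
  = 785 + 177 - 1
  = 961 samples

961


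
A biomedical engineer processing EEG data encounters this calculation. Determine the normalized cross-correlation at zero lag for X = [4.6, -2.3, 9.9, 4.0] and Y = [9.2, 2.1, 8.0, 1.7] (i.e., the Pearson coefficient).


Pearson correlation coefficient (population):
r = cov(X,Y) / (std(X) * std(Y))
Mean X = 4.05, Mean Y = 5.25
Cov(X,Y) = 9.61
Std(X) = 4.325795, Std(Y) = 3.379719
r = 0.6573

0.6573


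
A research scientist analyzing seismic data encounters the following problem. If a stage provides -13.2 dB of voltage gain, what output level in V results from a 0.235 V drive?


Output voltage from dB gain:
V_out = V_in * 10^(gain_dB / 20)
      = 0.235 * 10^(-13.2 / 20)
      = 0.235 * 0.218776
      = 0.0514 V

0.0514 V


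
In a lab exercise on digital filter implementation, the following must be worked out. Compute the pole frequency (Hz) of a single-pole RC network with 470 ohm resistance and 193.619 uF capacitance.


Cutoff frequency of a first-order RC filter:
fc = 1 / (2 * pi * R * C)
C = 193.619 uF = 0.000193619 F
fc = 1 / (2 * pi * 470 * 0.000193619)
   = 1 / 0.57177570631568
   = 1.748938 Hz

1.748938 Hz


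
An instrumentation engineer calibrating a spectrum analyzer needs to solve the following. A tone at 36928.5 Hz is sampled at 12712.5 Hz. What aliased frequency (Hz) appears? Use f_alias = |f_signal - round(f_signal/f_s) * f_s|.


Compute the nearest integer multiple of fs to the signal:
n = round(36928.5 / 12712.5) = 3
f_alias = |36928.5 - 3 * 12712.5|
        = |36928.5 - 38137.5|
        = 1209.0 Hz

1209.0


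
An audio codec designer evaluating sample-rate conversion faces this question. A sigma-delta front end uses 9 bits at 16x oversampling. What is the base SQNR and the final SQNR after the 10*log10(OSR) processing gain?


Step 1 — baseline SQNR at Nyquist:
SQNR_base = 6.02*N + 1.76
          = 6.02*9 + 1.76
          = 55.94 dB

Step 2 — oversampling processing gain:
G = 10*log10(OSR) = 10*log10(16) = 12.04 dB

Step 3 — total:
SQNR_total = 55.94 + 12.04 = 67.98 dB

Base SQNR = 55.94 dB; oversampled SQNR = 67.98 dB


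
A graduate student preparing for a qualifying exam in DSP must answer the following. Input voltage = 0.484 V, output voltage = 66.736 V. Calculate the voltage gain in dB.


Voltage gain in dB:
G = 20 * log10(Vout / Vin)
  = 20 * log10(66.736 / 0.484)
  = 20 * log10(137.884298)
  = 20 * 2.139515
  = 42.79 dB

42.79 dB


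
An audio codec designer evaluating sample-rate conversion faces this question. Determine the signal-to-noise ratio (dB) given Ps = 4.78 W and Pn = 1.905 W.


SNR in decibels:
SNR = 10 * log10(Ps / Pn)
    = 10 * log10(4.78 / 1.905)
    = 10 * log10(2.5092)
    = 10 * 0.3995
    = 4.0 dB

4.0 dB


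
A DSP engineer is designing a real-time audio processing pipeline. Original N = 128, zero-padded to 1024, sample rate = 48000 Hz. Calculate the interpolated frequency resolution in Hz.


Frequency resolution after zero-padding:
N_padded = 128 * 8 = 1024
df = fs / N_padded
   = 48000 / 1024
   = 46.875 Hz

46.875 Hz
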